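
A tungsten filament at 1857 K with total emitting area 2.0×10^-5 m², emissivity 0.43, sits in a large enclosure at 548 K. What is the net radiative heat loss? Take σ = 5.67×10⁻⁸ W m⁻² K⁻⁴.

Q = εσA(T⁴ − T_s⁴). T⁴ − T_s⁴ = (1857)⁴ − (548)⁴ = 1.19×10^13 − 9.02×10^10 = 1.18×10^13 K⁴.
Q = 0.43 × 5.67×10⁻⁸ × 2.00×10^-5 × 1.18×10^13 = 5.75 W.

Q ≈ 5.75 W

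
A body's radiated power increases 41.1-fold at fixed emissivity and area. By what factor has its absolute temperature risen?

P ∝ T⁴ ⇒ T ∝ P^(1/4), so T scales by (41.1)^(1/4) = 2.53.

factor ≈ 2.53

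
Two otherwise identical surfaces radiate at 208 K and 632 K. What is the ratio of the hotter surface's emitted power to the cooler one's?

P ∝ T⁴, so the ratio is (632/208)⁴ = (3.038)⁴ = 85.2.

ratio ≈ 85.2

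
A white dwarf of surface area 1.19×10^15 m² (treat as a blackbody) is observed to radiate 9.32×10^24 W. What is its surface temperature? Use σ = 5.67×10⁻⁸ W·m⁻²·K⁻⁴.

T ≈ 19300 K

From P = σAT⁴, T = (P / σA)^(1/4) = (9.32×10^24 / (5.67×10⁻⁸ × 1.19×10^15))^(1/4).
T = (1.38×10^17)^(1/4) = 19300 K.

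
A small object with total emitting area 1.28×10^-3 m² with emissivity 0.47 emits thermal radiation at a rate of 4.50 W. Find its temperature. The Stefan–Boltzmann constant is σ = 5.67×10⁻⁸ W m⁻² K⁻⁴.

From P = εσAT⁴, T = (P / εσA)^(1/4) = (4.50 / (0.47 × 5.67×10⁻⁸ × 1.28×10^-3))^(1/4).
T = (1.32×10^11)^(1/4) = 603 K.

T ≈ 603 K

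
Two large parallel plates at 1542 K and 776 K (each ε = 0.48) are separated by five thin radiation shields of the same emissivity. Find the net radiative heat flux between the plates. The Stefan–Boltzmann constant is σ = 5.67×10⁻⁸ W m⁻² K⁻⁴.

Each of the 6 gaps contributes resistance (2/ε − 1) = 2/0.48 − 1 = 3.167; total = 19.00.
q = σ(T₁⁴ − T₂⁴) / 19.00 = 5.67×10⁻⁸ × 5.29×10^12 / 19.00 = 15800 W/m².

q ≈ 15800 W/m²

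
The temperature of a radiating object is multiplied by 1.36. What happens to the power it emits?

P ∝ T⁴, so the power scales as (1.36)⁴ = 3.42.

factor ≈ 3.42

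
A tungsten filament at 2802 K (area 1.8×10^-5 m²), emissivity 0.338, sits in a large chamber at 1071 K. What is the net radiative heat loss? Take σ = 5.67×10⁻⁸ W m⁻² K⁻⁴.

Q = εσA(T⁴ − T_s⁴). T⁴ − T_s⁴ = (2802)⁴ − (1071)⁴ = 6.16×10^13 − 1.32×10^12 = 6.03×10^13 K⁴.
Q = 0.338 × 5.67×10⁻⁸ × 1.80×10^-5 × 6.03×10^13 = 20.8 W.

Q ≈ 20.8 W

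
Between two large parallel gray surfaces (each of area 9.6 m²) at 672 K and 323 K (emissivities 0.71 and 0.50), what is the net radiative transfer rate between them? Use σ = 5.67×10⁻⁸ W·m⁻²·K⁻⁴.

Q ≈ 43600 W

For two large parallel gray plates, q = σ(T₁⁴ − T₂⁴) / (1/ε₁ + 1/ε₂ − 1).
1/ε₁ + 1/ε₂ − 1 = 1/0.71 + 1/0.50 − 1 = 2.408.
T₁⁴ − T₂⁴ = 2.04×10^11 − 1.09×10^10 = 1.93×10^11 K⁴.
q = 5.67×10⁻⁸ × 1.93×10^11 / 2.408 = 4540 W/m².
Q = q·A = 4540 × 9.6 = 43600 W.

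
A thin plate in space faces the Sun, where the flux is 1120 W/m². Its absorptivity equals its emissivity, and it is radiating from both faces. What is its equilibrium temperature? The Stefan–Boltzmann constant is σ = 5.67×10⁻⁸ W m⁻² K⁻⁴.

Absorbed flux αS = emitted flux 2εσT⁴ per unit area; with α = ε this gives T = (S/2σ)^(1/4).
T = (1120 / (2 × 5.67×10⁻⁸))^(1/4) = (9.88×10^9)^(1/4).
T = 315 K.

T ≈ 315 K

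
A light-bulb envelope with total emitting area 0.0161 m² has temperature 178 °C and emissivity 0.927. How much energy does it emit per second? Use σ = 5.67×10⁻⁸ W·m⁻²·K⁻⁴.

P ≈ 35.0 W

178 °C = 451 K.
P = εσAT⁴ = 0.927 × 5.67×10⁻⁸ × 0.0161 × (451)⁴ = 0.927 × 5.67×10⁻⁸ × 0.0161 × 4.14×10^10.
P = 35.0 W.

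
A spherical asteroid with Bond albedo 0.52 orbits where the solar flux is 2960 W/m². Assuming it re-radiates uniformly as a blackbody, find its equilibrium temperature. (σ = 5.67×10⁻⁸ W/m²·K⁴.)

T ≈ 281 K

Power absorbed = (1−a)S·πR²; power emitted = 4πR²σT⁴. Equating and cancelling πR²:
T = ((1−a)S / 4σ)^(1/4) = (1420 / (4 × 5.67×10⁻⁸))^(1/4) = (6.26×10^9)^(1/4).
T = 281 K.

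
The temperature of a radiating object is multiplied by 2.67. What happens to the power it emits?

P ∝ T⁴, so the power scales as (2.67)⁴ = 50.8.

factor ≈ 50.8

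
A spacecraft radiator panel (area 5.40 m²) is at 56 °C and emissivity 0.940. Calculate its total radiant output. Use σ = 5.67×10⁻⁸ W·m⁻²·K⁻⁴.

56 °C = 329 K.
P = εσAT⁴ = 0.940 × 5.67×10⁻⁸ × 5.40 × (329)⁴ = 0.940 × 5.67×10⁻⁸ × 5.40 × 1.17×10^10.
P = 3370 W.

P ≈ 3370 W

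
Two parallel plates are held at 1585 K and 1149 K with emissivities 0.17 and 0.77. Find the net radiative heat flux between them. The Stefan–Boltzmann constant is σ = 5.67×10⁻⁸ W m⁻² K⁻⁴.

For two large parallel gray plates, q = σ(T₁⁴ − T₂⁴) / (1/ε₁ + 1/ε₂ − 1).
1/ε₁ + 1/ε₂ − 1 = 1/0.17 + 1/0.77 − 1 = 6.181.
T₁⁴ − T₂⁴ = 6.31×10^12 − 1.74×10^12 = 4.57×10^12 K⁴.
q = 5.67×10⁻⁸ × 4.57×10^12 / 6.181 = 41900 W/m².

q ≈ 41900 W/m²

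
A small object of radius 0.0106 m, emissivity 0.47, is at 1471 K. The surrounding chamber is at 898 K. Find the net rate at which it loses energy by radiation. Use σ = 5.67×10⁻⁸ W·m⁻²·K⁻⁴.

Q ≈ 152 W

A = 4πr² = 4π × (0.0106)² = 1.41×10^-3 m².
Q = εσA(T⁴ − T_s⁴). T⁴ − T_s⁴ = (1471)⁴ − (898)⁴ = 4.68×10^12 − 6.50×10^11 = 4.03×10^12 K⁴.
Q = 0.47 × 5.67×10⁻⁸ × 1.41×10^-3 × 4.03×10^12 = 152 W.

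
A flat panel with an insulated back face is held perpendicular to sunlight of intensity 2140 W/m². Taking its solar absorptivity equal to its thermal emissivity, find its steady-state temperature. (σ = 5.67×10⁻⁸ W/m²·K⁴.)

T ≈ 441 K

Absorbed flux αS = emitted flux εσT⁴ (one radiating face); with α = ε, T = (S/σ)^(1/4).
T = (2140 / 5.67×10⁻⁸)^(1/4) = (3.77×10^10)^(1/4).
T = 441 K.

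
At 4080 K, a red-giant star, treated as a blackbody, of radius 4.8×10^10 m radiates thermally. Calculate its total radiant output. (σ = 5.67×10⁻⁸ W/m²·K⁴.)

A = 4πr² = 4π × (4.8×10^10)² = 2.90×10^22 m².
P = σAT⁴ = 5.67×10⁻⁸ × 2.90×10^22 × (4080)⁴ = 5.67×10⁻⁸ × 2.90×10^22 × 2.77×10^14.
P = 4.55×10^29 W.

P ≈ 4.55×10^29 W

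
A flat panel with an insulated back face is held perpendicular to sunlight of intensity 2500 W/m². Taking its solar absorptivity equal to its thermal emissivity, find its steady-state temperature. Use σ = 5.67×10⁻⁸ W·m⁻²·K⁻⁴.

Absorbed flux αS = emitted flux εσT⁴ (one radiating face); with α = ε, T = (S/σ)^(1/4).
T = (2500 / 5.67×10⁻⁸)^(1/4) = (4.41×10^10)^(1/4).
T = 458 K.

T ≈ 458 K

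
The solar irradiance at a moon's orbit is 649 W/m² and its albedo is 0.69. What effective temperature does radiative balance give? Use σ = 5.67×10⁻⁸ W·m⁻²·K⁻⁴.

Power absorbed = (1−a)S·πR²; power emitted = 4πR²σT⁴. Equating and cancelling πR²:
T = ((1−a)S / 4σ)^(1/4) = (201 / (4 × 5.67×10⁻⁸))^(1/4) = (8.87×10^8)^(1/4).
T = 173 K.

T ≈ 173 K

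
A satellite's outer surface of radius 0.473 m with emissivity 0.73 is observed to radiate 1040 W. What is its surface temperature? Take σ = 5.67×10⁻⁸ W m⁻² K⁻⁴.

T ≈ 307 K

A = 4πr² = 4π × (0.473)² = 2.81 m².
From P = εσAT⁴, T = (P / εσA)^(1/4) = (1040 / (0.73 × 5.67×10⁻⁸ × 2.81))^(1/4).
T = (8.94×10^9)^(1/4) = 307 K.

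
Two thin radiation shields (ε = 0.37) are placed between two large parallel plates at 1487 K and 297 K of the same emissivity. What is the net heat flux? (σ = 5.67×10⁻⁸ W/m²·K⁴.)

Each of the 3 gaps contributes resistance (2/ε − 1) = 2/0.37 − 1 = 4.405; total = 13.22.
q = σ(T₁⁴ − T₂⁴) / 13.22 = 5.67×10⁻⁸ × 4.88×10^12 / 13.22 = 20900 W/m².

q ≈ 20900 W/m²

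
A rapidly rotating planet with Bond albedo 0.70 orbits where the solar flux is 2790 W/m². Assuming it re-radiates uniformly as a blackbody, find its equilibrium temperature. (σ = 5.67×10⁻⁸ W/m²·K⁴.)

T ≈ 246 K

Power absorbed = (1−a)S·πR²; power emitted = 4πR²σT⁴. Equating and cancelling πR²:
T = ((1−a)S / 4σ)^(1/4) = (837 / (4 × 5.67×10⁻⁸))^(1/4) = (3.69×10^9)^(1/4).
T = 246 K.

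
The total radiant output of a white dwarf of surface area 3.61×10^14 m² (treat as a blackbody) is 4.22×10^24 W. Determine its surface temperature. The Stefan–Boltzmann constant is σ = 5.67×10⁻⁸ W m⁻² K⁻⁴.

From P = σAT⁴, T = (P / σA)^(1/4) = (4.22×10^24 / (5.67×10⁻⁸ × 3.61×10^14))^(1/4).
T = (2.06×10^17)^(1/4) = 21300 K.

T ≈ 21300 K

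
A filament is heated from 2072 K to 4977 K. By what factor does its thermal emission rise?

P ∝ T⁴, so the ratio is (4977/2072)⁴ = (2.402)⁴ = 33.3.

ratio ≈ 33.3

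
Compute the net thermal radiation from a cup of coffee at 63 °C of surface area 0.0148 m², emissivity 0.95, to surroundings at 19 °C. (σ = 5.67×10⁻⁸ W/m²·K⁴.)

Q ≈ 4.37 W

Convert: 63 °C = 336 K; 19 °C = 292 K.
Q = εσA(T⁴ − T_s⁴). T⁴ − T_s⁴ = (336)⁴ − (292)⁴ = 1.27×10^10 − 7.27×10^9 = 5.48×10^9 K⁴.
Q = 0.95 × 5.67×10⁻⁸ × 0.0148 × 5.48×10^9 = 4.37 W.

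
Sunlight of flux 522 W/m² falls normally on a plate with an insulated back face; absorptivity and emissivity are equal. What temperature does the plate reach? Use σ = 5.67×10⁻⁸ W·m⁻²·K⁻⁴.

T ≈ 310 K

Absorbed flux αS = emitted flux εσT⁴ (one radiating face); with α = ε, T = (S/σ)^(1/4).
T = (522 / 5.67×10⁻⁸)^(1/4) = (9.21×10^9)^(1/4).
T = 310 K.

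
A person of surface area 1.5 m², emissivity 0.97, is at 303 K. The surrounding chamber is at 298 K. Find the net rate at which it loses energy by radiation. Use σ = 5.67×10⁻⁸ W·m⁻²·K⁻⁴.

Q ≈ 44.8 W

Q = εσA(T⁴ − T_s⁴). T⁴ − T_s⁴ = (303)⁴ − (298)⁴ = 8.43×10^9 − 7.89×10^9 = 5.43×10^8 K⁴.
Q = 0.97 × 5.67×10⁻⁸ × 1.50 × 5.43×10^8 = 44.8 W.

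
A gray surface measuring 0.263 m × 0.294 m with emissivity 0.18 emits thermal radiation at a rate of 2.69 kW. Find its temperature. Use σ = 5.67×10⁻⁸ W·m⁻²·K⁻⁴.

A = 0.263 × 0.294 = 0.0773 m².
From P = εσAT⁴, T = (P / εσA)^(1/4) = (2690 / (0.18 × 5.67×10⁻⁸ × 0.0773))^(1/4).
T = (3.41×10^12)^(1/4) = 1360 K.

T ≈ 1360 K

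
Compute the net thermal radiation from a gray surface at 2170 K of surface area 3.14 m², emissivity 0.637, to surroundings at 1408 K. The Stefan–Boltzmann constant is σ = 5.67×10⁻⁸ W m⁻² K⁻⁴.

Q = εσA(T⁴ − T_s⁴). T⁴ − T_s⁴ = (2170)⁴ − (1408)⁴ = 2.22×10^13 − 3.93×10^12 = 1.82×10^13 K⁴.
Q = 0.637 × 5.67×10⁻⁸ × 3.14 × 1.82×10^13 = 2.07×10^6 W.

Q ≈ 2.07×10^6 W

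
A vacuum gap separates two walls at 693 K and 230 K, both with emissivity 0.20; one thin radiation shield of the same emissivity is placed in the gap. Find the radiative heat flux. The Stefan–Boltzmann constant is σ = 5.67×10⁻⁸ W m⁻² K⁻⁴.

q ≈ 718 W/m²

Each of the 2 gaps contributes resistance (2/ε − 1) = 2/0.20 − 1 = 9.000; total = 18.00.
q = σ(T₁⁴ − T₂⁴) / 18.00 = 5.67×10⁻⁸ × 2.28×10^11 / 18.00 = 718 W/m².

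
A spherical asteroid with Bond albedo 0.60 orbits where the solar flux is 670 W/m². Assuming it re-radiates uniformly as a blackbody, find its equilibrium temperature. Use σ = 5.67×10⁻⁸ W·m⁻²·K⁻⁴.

T ≈ 185 K

Power absorbed = (1−a)S·πR²; power emitted = 4πR²σT⁴. Equating and cancelling πR²:
T = ((1−a)S / 4σ)^(1/4) = (268 / (4 × 5.67×10⁻⁸))^(1/4) = (1.18×10^9)^(1/4).
T = 185 K.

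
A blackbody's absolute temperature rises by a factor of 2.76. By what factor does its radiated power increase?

factor ≈ 58.0

P ∝ T⁴, so the power scales as (2.76)⁴ = 58.0.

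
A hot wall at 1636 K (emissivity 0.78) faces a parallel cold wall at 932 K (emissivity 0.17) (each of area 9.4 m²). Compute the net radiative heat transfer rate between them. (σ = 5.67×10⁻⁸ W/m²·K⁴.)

For two large parallel gray plates, q = σ(T₁⁴ − T₂⁴) / (1/ε₁ + 1/ε₂ − 1).
1/ε₁ + 1/ε₂ − 1 = 1/0.78 + 1/0.17 − 1 = 6.164.
T₁⁴ − T₂⁴ = 7.16×10^12 − 7.55×10^11 = 6.41×10^12 K⁴.
q = 5.67×10⁻⁸ × 6.41×10^12 / 6.164 = 59000 W/m².
Q = q·A = 59000 × 9.4 = 5.54×10^5 W.

Q ≈ 5.54×10^5 W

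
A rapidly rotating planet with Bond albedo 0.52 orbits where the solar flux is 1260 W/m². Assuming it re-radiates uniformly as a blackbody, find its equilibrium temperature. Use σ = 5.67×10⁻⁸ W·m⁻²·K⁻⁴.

Power absorbed = (1−a)S·πR²; power emitted = 4πR²σT⁴. Equating and cancelling πR²:
T = ((1−a)S / 4σ)^(1/4) = (605 / (4 × 5.67×10⁻⁸))^(1/4) = (2.67×10^9)^(1/4).
T = 227 K.

T ≈ 227 K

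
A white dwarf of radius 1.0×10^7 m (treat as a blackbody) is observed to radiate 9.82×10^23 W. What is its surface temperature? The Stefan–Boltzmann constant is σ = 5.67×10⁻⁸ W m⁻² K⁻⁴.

T ≈ 10800 K

A = 4πr² = 4π × (1.0×10^7)² = 1.26×10^15 m².
From P = σAT⁴, T = (P / σA)^(1/4) = (9.82×10^23 / (5.67×10⁻⁸ × 1.26×10^15))^(1/4).
T = (1.38×10^16)^(1/4) = 10800 K.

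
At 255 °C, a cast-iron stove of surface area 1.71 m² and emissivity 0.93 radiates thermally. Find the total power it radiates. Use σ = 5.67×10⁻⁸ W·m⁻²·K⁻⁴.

P ≈ 7010 W

255 °C = 528 K.
P = εσAT⁴ = 0.93 × 5.67×10⁻⁸ × 1.71 × (528)⁴ = 0.93 × 5.67×10⁻⁸ × 1.71 × 7.77×10^10.
P = 7010 W.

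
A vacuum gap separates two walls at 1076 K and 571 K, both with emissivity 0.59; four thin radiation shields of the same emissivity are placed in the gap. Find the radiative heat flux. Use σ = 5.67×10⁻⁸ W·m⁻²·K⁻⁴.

q ≈ 5860 W/m²

Each of the 5 gaps contributes resistance (2/ε − 1) = 2/0.59 − 1 = 2.390; total = 11.95.
q = σ(T₁⁴ − T₂⁴) / 11.95 = 5.67×10⁻⁸ × 1.23×10^12 / 11.95 = 5860 W/m².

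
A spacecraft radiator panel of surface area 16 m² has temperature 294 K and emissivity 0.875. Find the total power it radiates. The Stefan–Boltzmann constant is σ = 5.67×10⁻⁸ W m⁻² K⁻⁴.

P ≈ 5930 W

Stefan–Boltzmann: P = εσAT⁴ = 0.875 × 5.67×10⁻⁸ × 16.0 × (294)⁴ = 0.875 × 5.67×10⁻⁸ × 16.0 × 7.47×10^9.
P = 5930 W.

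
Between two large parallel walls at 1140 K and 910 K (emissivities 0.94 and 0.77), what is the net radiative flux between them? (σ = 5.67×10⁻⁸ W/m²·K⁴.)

q ≈ 41700 W/m²

For two large parallel gray plates, q = σ(T₁⁴ − T₂⁴) / (1/ε₁ + 1/ε₂ − 1).
1/ε₁ + 1/ε₂ − 1 = 1/0.94 + 1/0.77 − 1 = 1.363.
T₁⁴ − T₂⁴ = 1.69×10^12 − 6.86×10^11 = 1.00×10^12 K⁴.
q = 5.67×10⁻⁸ × 1.00×10^12 / 1.363 = 41700 W/m².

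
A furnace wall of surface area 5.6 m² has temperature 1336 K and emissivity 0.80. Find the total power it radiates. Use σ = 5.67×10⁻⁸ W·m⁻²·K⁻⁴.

Stefan–Boltzmann: P = εσAT⁴ = 0.80 × 5.67×10⁻⁸ × 5.60 × (1336)⁴ = 0.80 × 5.67×10⁻⁸ × 5.60 × 3.19×10^12.
P = 8.09×10^5 W.

P ≈ 8.09×10^5 W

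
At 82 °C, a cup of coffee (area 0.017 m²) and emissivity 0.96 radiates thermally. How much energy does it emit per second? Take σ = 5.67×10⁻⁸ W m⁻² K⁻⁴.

82 °C = 355 K.
P = εσAT⁴ = 0.96 × 5.67×10⁻⁸ × 0.0170 × (355)⁴ = 0.96 × 5.67×10⁻⁸ × 0.0170 × 1.59×10^10.
P = 14.7 W.

P ≈ 14.7 W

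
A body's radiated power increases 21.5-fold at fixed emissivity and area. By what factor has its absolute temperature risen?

factor ≈ 2.15

P ∝ T⁴ ⇒ T ∝ P^(1/4), so T scales by (21.5)^(1/4) = 2.15.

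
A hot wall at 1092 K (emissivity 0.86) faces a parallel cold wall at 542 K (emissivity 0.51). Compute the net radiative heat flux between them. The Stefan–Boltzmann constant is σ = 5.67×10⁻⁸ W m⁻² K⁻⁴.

q ≈ 35700 W/m²

For two large parallel gray plates, q = σ(T₁⁴ − T₂⁴) / (1/ε₁ + 1/ε₂ − 1).
1/ε₁ + 1/ε₂ − 1 = 1/0.86 + 1/0.51 − 1 = 2.124.
T₁⁴ − T₂⁴ = 1.42×10^12 − 8.63×10^10 = 1.34×10^12 K⁴.
q = 5.67×10⁻⁸ × 1.34×10^12 / 2.124 = 35700 W/m².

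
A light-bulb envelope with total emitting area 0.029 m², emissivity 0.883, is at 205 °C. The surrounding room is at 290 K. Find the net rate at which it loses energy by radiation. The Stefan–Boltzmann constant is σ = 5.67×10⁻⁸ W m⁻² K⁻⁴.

Q ≈ 65.5 W

Convert: 205 °C = 478 K.
Q = εσA(T⁴ − T_s⁴). T⁴ − T_s⁴ = (478)⁴ − (290)⁴ = 5.22×10^10 − 7.07×10^9 = 4.51×10^10 K⁴.
Q = 0.883 × 5.67×10⁻⁸ × 0.0290 × 4.51×10^10 = 65.5 W.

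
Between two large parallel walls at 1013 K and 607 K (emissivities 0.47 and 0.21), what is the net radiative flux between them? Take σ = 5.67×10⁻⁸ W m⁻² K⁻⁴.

For two large parallel gray plates, q = σ(T₁⁴ − T₂⁴) / (1/ε₁ + 1/ε₂ − 1).
1/ε₁ + 1/ε₂ − 1 = 1/0.47 + 1/0.21 − 1 = 5.890.
T₁⁴ − T₂⁴ = 1.05×10^12 − 1.36×10^11 = 9.17×10^11 K⁴.
q = 5.67×10⁻⁸ × 9.17×10^11 / 5.890 = 8830 W/m².

q ≈ 8830 W/m²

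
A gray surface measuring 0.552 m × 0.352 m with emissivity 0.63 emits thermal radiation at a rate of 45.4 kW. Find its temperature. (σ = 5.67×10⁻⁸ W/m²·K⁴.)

A = 0.552 × 0.352 = 0.194 m².
From P = εσAT⁴, T = (P / εσA)^(1/4) = (45400 / (0.63 × 5.67×10⁻⁸ × 0.194))^(1/4).
T = (6.54×10^12)^(1/4) = 1600 K.

T ≈ 1600 K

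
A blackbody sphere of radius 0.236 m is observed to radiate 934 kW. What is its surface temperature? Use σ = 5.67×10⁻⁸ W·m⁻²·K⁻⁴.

T ≈ 2200 K

A = 4πr² = 4π × (0.236)² = 0.700 m².
From P = σAT⁴, T = (P / σA)^(1/4) = (9.34×10^5 / (5.67×10⁻⁸ × 0.700))^(1/4).
T = (2.35×10^13)^(1/4) = 2200 K.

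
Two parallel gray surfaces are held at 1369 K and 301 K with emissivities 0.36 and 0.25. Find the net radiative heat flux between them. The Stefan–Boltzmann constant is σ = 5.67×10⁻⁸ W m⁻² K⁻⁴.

For two large parallel gray plates, q = σ(T₁⁴ − T₂⁴) / (1/ε₁ + 1/ε₂ − 1).
1/ε₁ + 1/ε₂ − 1 = 1/0.36 + 1/0.25 − 1 = 5.778.
T₁⁴ − T₂⁴ = 3.51×10^12 − 8.21×10^9 = 3.50×10^12 K⁴.
q = 5.67×10⁻⁸ × 3.50×10^12 / 5.778 = 34400 W/m².

q ≈ 34400 W/m²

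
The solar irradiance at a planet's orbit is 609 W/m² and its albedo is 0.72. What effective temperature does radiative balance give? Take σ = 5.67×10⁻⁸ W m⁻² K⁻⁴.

T ≈ 166 K

Power absorbed = (1−a)S·πR²; power emitted = 4πR²σT⁴. Equating and cancelling πR²:
T = ((1−a)S / 4σ)^(1/4) = (171 / (4 × 5.67×10⁻⁸))^(1/4) = (7.52×10^8)^(1/4).
T = 166 K.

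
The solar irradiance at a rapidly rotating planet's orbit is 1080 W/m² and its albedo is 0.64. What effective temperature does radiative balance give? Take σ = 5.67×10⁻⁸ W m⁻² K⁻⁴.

T ≈ 203 K

Power absorbed = (1−a)S·πR²; power emitted = 4πR²σT⁴. Equating and cancelling πR²:
T = ((1−a)S / 4σ)^(1/4) = (389 / (4 × 5.67×10⁻⁸))^(1/4) = (1.71×10^9)^(1/4).
T = 203 K.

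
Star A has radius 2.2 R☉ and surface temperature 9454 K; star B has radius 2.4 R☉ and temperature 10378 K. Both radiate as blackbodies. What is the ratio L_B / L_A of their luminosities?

L = 4πR²σT⁴ ∝ R²T⁴, so L_B/L_A = (2.4/2.2)² × (10378/9454)⁴ = 1.19 × 1.45 = 1.73.

L_B/L_A ≈ 1.73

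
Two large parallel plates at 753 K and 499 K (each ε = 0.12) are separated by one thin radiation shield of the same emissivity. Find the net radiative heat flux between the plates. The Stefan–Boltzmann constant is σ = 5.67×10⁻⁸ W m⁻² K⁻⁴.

q ≈ 470 W/m²

Each of the 2 gaps contributes resistance (2/ε − 1) = 2/0.12 − 1 = 15.67; total = 31.33.
q = σ(T₁⁴ − T₂⁴) / 31.33 = 5.67×10⁻⁸ × 2.59×10^11 / 31.33 = 470 W/m².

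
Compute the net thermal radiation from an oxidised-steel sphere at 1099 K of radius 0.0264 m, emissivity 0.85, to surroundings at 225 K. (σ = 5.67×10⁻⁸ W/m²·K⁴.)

Q ≈ 615 W

A = 4πr² = 4π × (0.0264)² = 8.76×10^-3 m².
Q = εσA(T⁴ − T_s⁴). T⁴ − T_s⁴ = (1099)⁴ − (225)⁴ = 1.46×10^12 − 2.56×10^9 = 1.46×10^12 K⁴.
Q = 0.85 × 5.67×10⁻⁸ × 8.76×10^-3 × 1.46×10^12 = 615 W.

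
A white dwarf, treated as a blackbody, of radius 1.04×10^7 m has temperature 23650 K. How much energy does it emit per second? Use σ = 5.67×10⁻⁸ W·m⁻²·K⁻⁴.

P ≈ 2.41×10^25 W

A = 4πr² = 4π × (1.04×10^7)² = 1.36×10^15 m².
P = σAT⁴ = 5.67×10⁻⁸ × 1.36×10^15 × (23650)⁴ = 5.67×10⁻⁸ × 1.36×10^15 × 3.13×10^17.
P = 2.41×10^25 W.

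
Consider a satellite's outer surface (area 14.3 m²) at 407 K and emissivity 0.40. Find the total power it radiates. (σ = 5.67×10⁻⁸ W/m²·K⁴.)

P ≈ 8900 W

Stefan–Boltzmann: P = εσAT⁴ = 0.40 × 5.67×10⁻⁸ × 14.3 × (407)⁴ = 0.40 × 5.67×10⁻⁸ × 14.3 × 2.74×10^10.
P = 8900 W.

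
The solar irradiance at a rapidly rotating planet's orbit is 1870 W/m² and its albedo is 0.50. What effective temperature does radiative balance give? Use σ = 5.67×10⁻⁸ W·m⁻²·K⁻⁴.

T ≈ 253 K

Power absorbed = (1−a)S·πR²; power emitted = 4πR²σT⁴. Equating and cancelling πR²:
T = ((1−a)S / 4σ)^(1/4) = (935 / (4 × 5.67×10⁻⁸))^(1/4) = (4.12×10^9)^(1/4).
T = 253 K.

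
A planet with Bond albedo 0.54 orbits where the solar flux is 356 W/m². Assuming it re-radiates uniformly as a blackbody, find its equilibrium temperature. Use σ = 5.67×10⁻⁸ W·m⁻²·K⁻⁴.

T ≈ 164 K

Power absorbed = (1−a)S·πR²; power emitted = 4πR²σT⁴. Equating and cancelling πR²:
T = ((1−a)S / 4σ)^(1/4) = (164 / (4 × 5.67×10⁻⁸))^(1/4) = (7.22×10^8)^(1/4).
T = 164 K.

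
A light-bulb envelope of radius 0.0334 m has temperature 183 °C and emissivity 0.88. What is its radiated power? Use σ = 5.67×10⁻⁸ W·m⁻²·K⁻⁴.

P ≈ 30.2 W

A = 4πr² = 4π × (0.0334)² = 0.0140 m².
183 °C = 456 K.
P = εσAT⁴ = 0.88 × 5.67×10⁻⁸ × 0.0140 × (456)⁴ = 0.88 × 5.67×10⁻⁸ × 0.0140 × 4.32×10^10.
P = 30.2 W.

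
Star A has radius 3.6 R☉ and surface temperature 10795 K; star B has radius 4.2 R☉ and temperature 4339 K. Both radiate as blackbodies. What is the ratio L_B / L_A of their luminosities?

L = 4πR²σT⁴ ∝ R²T⁴, so L_B/L_A = (4.2/3.6)² × (4339/10795)⁴ = 1.36 × 0.0261 = 0.0355.

L_B/L_A ≈ 0.0355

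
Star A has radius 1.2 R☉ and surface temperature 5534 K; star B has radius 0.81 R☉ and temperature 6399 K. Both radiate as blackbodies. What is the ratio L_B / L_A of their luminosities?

L = 4πR²σT⁴ ∝ R²T⁴, so L_B/L_A = (0.81/1.2)² × (6399/5534)⁴ = 0.456 × 1.79 = 0.815.

L_B/L_A ≈ 0.815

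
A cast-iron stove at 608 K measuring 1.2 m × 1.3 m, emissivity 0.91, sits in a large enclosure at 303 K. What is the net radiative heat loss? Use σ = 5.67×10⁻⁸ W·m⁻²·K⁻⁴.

A = 1.2 × 1.3 = 1.56 m².
Q = εσA(T⁴ − T_s⁴). T⁴ − T_s⁴ = (608)⁴ − (303)⁴ = 1.37×10^11 − 8.43×10^9 = 1.28×10^11 K⁴.
Q = 0.91 × 5.67×10⁻⁸ × 1.56 × 1.28×10^11 = 10300 W.

Q ≈ 10300 W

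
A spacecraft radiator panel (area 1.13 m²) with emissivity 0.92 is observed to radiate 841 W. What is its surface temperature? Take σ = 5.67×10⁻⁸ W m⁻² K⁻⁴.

From P = εσAT⁴, T = (P / εσA)^(1/4) = (841 / (0.92 × 5.67×10⁻⁸ × 1.13))^(1/4).
T = (1.43×10^10)^(1/4) = 346 K.

T ≈ 346 K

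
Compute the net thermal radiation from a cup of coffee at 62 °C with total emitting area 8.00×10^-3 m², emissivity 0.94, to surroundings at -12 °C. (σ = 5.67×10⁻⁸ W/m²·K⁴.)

Convert: 62 °C = 335 K; -12 °C = 261 K.
Q = εσA(T⁴ − T_s⁴). T⁴ − T_s⁴ = (335)⁴ − (261)⁴ = 1.26×10^10 − 4.64×10^9 = 7.95×10^9 K⁴.
Q = 0.94 × 5.67×10⁻⁸ × 8.00×10^-3 × 7.95×10^9 = 3.39 W.

Q ≈ 3.39 W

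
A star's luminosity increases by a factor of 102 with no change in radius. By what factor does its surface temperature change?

factor ≈ 3.18

P ∝ T⁴ ⇒ T ∝ P^(1/4), so T scales by (102)^(1/4) = 3.18.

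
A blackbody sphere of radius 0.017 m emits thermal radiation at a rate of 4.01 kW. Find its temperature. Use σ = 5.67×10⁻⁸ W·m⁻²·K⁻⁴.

T ≈ 2100 K

A = 4πr² = 4π × (0.017)² = 3.63×10^-3 m².
From P = σAT⁴, T = (P / σA)^(1/4) = (4010 / (5.67×10⁻⁸ × 3.63×10^-3))^(1/4).
T = (1.95×10^13)^(1/4) = 2100 K.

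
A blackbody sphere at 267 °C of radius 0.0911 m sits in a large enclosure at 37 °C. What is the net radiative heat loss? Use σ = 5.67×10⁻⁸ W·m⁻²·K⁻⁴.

A = 4πr² = 4π × (0.0911)² = 0.104 m².
Convert: 267 °C = 540 K; 37 °C = 310 K.
Q = σA(T⁴ − T_s⁴). T⁴ − T_s⁴ = (540)⁴ − (310)⁴ = 8.50×10^10 − 9.24×10^9 = 7.58×10^10 K⁴.
Q = 5.67×10⁻⁸ × 0.104 × 7.58×10^10 = 448 W.

Q ≈ 448 W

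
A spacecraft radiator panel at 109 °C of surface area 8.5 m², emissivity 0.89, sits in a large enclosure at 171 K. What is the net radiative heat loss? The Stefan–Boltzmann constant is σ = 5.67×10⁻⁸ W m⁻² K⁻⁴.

Q ≈ 8770 W

Convert: 109 °C = 382 K.
Q = εσA(T⁴ − T_s⁴). T⁴ − T_s⁴ = (382)⁴ − (171)⁴ = 2.13×10^10 − 8.55×10^8 = 2.04×10^10 K⁴.
Q = 0.89 × 5.67×10⁻⁸ × 8.50 × 2.04×10^10 = 8770 W.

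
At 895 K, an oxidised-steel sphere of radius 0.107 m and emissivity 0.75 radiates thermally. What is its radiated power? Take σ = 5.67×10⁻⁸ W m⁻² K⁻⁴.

P ≈ 3930 W

A = 4πr² = 4π × (0.107)² = 0.144 m².
Stefan–Boltzmann: P = εσAT⁴ = 0.75 × 5.67×10⁻⁸ × 0.144 × (895)⁴ = 0.75 × 5.67×10⁻⁸ × 0.144 × 6.42×10^11.
P = 3930 W.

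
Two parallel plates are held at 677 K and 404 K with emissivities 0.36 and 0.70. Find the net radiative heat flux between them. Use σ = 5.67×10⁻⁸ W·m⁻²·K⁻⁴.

For two large parallel gray plates, q = σ(T₁⁴ − T₂⁴) / (1/ε₁ + 1/ε₂ − 1).
1/ε₁ + 1/ε₂ − 1 = 1/0.36 + 1/0.70 − 1 = 3.206.
T₁⁴ − T₂⁴ = 2.10×10^11 − 2.66×10^10 = 1.83×10^11 K⁴.
q = 5.67×10⁻⁸ × 1.83×10^11 / 3.206 = 3240 W/m².

q ≈ 3240 W/m²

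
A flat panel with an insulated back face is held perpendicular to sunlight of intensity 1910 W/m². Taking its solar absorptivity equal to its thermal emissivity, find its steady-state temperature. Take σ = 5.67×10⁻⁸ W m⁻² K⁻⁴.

Absorbed flux αS = emitted flux εσT⁴ (one radiating face); with α = ε, T = (S/σ)^(1/4).
T = (1910 / 5.67×10⁻⁸)^(1/4) = (3.37×10^10)^(1/4).
T = 428 K.

T ≈ 428 K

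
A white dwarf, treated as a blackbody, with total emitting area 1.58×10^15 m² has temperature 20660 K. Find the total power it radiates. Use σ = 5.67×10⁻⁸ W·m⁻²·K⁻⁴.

P = σAT⁴ = 5.67×10⁻⁸ × 1.58×10^15 × (20660)⁴ = 5.67×10⁻⁸ × 1.58×10^15 × 1.82×10^17.
P = 1.63×10^25 W.

P ≈ 1.63×10^25 W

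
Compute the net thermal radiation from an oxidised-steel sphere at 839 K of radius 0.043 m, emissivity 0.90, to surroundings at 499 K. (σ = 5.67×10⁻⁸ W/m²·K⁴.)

Q ≈ 514 W

A = 4πr² = 4π × (0.043)² = 0.0232 m².
Q = εσA(T⁴ − T_s⁴). T⁴ − T_s⁴ = (839)⁴ − (499)⁴ = 4.96×10^11 − 6.20×10^10 = 4.34×10^11 K⁴.
Q = 0.90 × 5.67×10⁻⁸ × 0.0232 × 4.34×10^11 = 514 W.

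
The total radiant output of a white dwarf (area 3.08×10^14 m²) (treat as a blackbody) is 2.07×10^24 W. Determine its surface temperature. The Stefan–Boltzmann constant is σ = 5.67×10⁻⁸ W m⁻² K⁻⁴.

T ≈ 18600 K

From P = σAT⁴, T = (P / σA)^(1/4) = (2.07×10^24 / (5.67×10⁻⁸ × 3.08×10^14))^(1/4).
T = (1.19×10^17)^(1/4) = 18600 K.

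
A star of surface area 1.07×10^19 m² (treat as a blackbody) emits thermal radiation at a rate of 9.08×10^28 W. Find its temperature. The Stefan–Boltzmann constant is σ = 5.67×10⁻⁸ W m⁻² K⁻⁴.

From P = σAT⁴, T = (P / σA)^(1/4) = (9.08×10^28 / (5.67×10⁻⁸ × 1.07×10^19))^(1/4).
T = (1.50×10^17)^(1/4) = 19700 K.

T ≈ 19700 K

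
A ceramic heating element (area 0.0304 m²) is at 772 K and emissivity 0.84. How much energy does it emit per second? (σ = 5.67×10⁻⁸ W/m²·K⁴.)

P ≈ 514 W

P = εσAT⁴ = 0.84 × 5.67×10⁻⁸ × 0.0304 × (772)⁴ = 0.84 × 5.67×10⁻⁸ × 0.0304 × 3.55×10^11.
P = 514 W.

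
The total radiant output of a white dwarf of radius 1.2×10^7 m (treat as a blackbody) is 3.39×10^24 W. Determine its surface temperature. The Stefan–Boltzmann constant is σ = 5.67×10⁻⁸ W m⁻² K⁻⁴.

A = 4πr² = 4π × (1.2×10^7)² = 1.81×10^15 m².
From P = σAT⁴, T = (P / σA)^(1/4) = (3.39×10^24 / (5.67×10⁻⁸ × 1.81×10^15))^(1/4).
T = (3.30×10^16)^(1/4) = 13500 K.

T ≈ 13500 K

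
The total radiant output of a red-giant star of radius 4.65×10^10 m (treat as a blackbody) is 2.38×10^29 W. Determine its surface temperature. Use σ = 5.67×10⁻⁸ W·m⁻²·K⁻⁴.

T ≈ 3530 K

A = 4πr² = 4π × (4.65×10^10)² = 2.72×10^22 m².
From P = σAT⁴, T = (P / σA)^(1/4) = (2.38×10^29 / (5.67×10⁻⁸ × 2.72×10^22))^(1/4).
T = (1.54×10^14)^(1/4) = 3530 K.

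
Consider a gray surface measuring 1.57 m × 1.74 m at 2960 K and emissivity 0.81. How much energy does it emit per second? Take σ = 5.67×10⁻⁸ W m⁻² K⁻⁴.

P ≈ 9.63×10^6 W

A = 1.57 × 1.74 = 2.73 m².
P = εσAT⁴ = 0.81 × 5.67×10⁻⁸ × 2.73 × (2960)⁴ = 0.81 × 5.67×10⁻⁸ × 2.73 × 7.68×10^13.
P = 9.63×10^6 W.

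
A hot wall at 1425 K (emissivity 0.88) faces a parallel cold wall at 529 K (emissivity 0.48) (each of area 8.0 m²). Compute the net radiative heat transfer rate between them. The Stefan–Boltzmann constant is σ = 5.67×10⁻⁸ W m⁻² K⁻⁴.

For two large parallel gray plates, q = σ(T₁⁴ − T₂⁴) / (1/ε₁ + 1/ε₂ − 1).
1/ε₁ + 1/ε₂ − 1 = 1/0.88 + 1/0.48 − 1 = 2.220.
T₁⁴ − T₂⁴ = 4.12×10^12 − 7.83×10^10 = 4.05×10^12 K⁴.
q = 5.67×10⁻⁸ × 4.05×10^12 / 2.220 = 1.03×10^5 W/m².
Q = q·A = 1.03×10^5 × 8.0 = 8.27×10^5 W.

Q ≈ 8.27×10^5 W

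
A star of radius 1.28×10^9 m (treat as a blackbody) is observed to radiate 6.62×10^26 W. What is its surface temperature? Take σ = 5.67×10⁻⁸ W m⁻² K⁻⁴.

A = 4πr² = 4π × (1.28×10^9)² = 2.06×10^19 m².
From P = σAT⁴, T = (P / σA)^(1/4) = (6.62×10^26 / (5.67×10⁻⁸ × 2.06×10^19))^(1/4).
T = (5.67×10^14)^(1/4) = 4880 K.

T ≈ 4880 K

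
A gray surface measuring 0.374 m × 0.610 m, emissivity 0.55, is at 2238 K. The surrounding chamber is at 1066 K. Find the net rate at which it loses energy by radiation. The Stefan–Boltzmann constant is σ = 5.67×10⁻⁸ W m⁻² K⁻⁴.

A = 0.374 × 0.610 = 0.228 m².
Q = εσA(T⁴ − T_s⁴). T⁴ − T_s⁴ = (2238)⁴ − (1066)⁴ = 2.51×10^13 − 1.29×10^12 = 2.38×10^13 K⁴.
Q = 0.55 × 5.67×10⁻⁸ × 0.228 × 2.38×10^13 = 1.69×10^5 W.

Q ≈ 1.69×10^5 W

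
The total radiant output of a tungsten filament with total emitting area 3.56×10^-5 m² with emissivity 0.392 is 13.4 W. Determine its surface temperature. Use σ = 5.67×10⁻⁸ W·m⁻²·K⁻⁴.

T ≈ 2030 K

From P = εσAT⁴, T = (P / εσA)^(1/4) = (13.4 / (0.392 × 5.67×10⁻⁸ × 3.56×10^-5))^(1/4).
T = (1.69×10^13)^(1/4) = 2030 K.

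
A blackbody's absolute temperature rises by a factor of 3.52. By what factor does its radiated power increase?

factor ≈ 154

P ∝ T⁴, so the power scales as (3.52)⁴ = 154.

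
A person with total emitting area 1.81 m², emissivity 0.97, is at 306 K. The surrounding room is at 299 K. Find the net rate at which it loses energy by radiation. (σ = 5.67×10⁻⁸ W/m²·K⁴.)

Q = εσA(T⁴ − T_s⁴). T⁴ − T_s⁴ = (306)⁴ − (299)⁴ = 8.77×10^9 − 7.99×10^9 = 7.75×10^8 K⁴.
Q = 0.97 × 5.67×10⁻⁸ × 1.81 × 7.75×10^8 = 77.2 W.

Q ≈ 77.2 W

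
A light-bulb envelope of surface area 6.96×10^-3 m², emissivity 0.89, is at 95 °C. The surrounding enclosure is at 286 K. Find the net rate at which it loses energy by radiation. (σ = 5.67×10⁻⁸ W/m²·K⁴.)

Q ≈ 4.09 W

Convert: 95 °C = 368 K.
Q = εσA(T⁴ − T_s⁴). T⁴ − T_s⁴ = (368)⁴ − (286)⁴ = 1.83×10^10 − 6.69×10^9 = 1.16×10^10 K⁴.
Q = 0.89 × 5.67×10⁻⁸ × 6.96×10^-3 × 1.16×10^10 = 4.09 W.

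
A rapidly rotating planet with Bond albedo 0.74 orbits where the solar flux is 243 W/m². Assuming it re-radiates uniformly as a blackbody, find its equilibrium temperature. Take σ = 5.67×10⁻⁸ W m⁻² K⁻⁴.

T ≈ 129 K

Power absorbed = (1−a)S·πR²; power emitted = 4πR²σT⁴. Equating and cancelling πR²:
T = ((1−a)S / 4σ)^(1/4) = (63.2 / (4 × 5.67×10⁻⁸))^(1/4) = (2.79×10^8)^(1/4).
T = 129 K.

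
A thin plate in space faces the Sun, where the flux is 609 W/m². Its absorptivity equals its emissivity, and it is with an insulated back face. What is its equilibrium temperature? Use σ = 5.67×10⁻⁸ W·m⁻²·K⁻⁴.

Absorbed flux αS = emitted flux εσT⁴ (one radiating face); with α = ε, T = (S/σ)^(1/4).
T = (609 / 5.67×10⁻⁸)^(1/4) = (1.07×10^10)^(1/4).
T = 322 K.

T ≈ 322 K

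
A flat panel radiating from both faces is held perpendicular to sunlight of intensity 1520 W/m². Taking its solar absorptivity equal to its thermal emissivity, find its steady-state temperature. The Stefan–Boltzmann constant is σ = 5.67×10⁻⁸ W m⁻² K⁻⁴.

T ≈ 340 K

Absorbed flux αS = emitted flux 2εσT⁴ per unit area; with α = ε this gives T = (S/2σ)^(1/4).
T = (1520 / (2 × 5.67×10⁻⁸))^(1/4) = (1.34×10^10)^(1/4).
T = 340 K.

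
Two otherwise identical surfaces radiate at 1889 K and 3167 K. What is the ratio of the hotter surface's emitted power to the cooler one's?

ratio ≈ 7.90

P ∝ T⁴, so the ratio is (3167/1889)⁴ = (1.677)⁴ = 7.90.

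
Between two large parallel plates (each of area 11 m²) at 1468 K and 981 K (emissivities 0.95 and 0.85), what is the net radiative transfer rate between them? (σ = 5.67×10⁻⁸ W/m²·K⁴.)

Q ≈ 1.89×10^6 W

For two large parallel gray plates, q = σ(T₁⁴ − T₂⁴) / (1/ε₁ + 1/ε₂ − 1).
1/ε₁ + 1/ε₂ − 1 = 1/0.95 + 1/0.85 − 1 = 1.229.
T₁⁴ − T₂⁴ = 4.64×10^12 − 9.26×10^11 = 3.72×10^12 K⁴.
q = 5.67×10⁻⁸ × 3.72×10^12 / 1.229 = 1.72×10^5 W/m².
Q = q·A = 1.72×10^5 × 11 = 1.89×10^6 W.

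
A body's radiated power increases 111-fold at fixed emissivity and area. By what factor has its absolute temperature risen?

P ∝ T⁴ ⇒ T ∝ P^(1/4), so T scales by (111)^(1/4) = 3.25.

factor ≈ 3.25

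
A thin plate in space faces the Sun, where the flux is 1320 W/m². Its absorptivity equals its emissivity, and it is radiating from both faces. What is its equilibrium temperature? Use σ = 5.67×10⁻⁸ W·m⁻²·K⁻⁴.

Absorbed flux αS = emitted flux 2εσT⁴ per unit area; with α = ε this gives T = (S/2σ)^(1/4).
T = (1320 / (2 × 5.67×10⁻⁸))^(1/4) = (1.16×10^10)^(1/4).
T = 328 K.

T ≈ 328 K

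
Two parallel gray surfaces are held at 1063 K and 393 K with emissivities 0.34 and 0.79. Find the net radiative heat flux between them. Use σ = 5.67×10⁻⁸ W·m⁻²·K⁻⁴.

For two large parallel gray plates, q = σ(T₁⁴ − T₂⁴) / (1/ε₁ + 1/ε₂ − 1).
1/ε₁ + 1/ε₂ − 1 = 1/0.34 + 1/0.79 − 1 = 3.207.
T₁⁴ − T₂⁴ = 1.28×10^12 − 2.39×10^10 = 1.25×10^12 K⁴.
q = 5.67×10⁻⁸ × 1.25×10^12 / 3.207 = 22200 W/m².

q ≈ 22200 W/m²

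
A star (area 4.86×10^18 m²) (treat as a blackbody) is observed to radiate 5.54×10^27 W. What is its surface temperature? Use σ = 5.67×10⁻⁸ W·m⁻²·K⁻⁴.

T ≈ 11900 K

From P = σAT⁴, T = (P / σA)^(1/4) = (5.54×10^27 / (5.67×10⁻⁸ × 4.86×10^18))^(1/4).
T = (2.01×10^16)^(1/4) = 11900 K.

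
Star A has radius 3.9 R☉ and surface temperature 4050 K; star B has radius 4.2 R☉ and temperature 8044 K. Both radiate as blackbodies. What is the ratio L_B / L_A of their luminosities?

L = 4πR²σT⁴ ∝ R²T⁴, so L_B/L_A = (4.2/3.9)² × (8044/4050)⁴ = 1.16 × 15.6 = 18.0.

L_B/L_A ≈ 18.0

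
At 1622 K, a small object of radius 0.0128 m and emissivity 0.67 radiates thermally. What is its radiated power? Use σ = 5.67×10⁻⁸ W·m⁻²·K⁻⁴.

P ≈ 541 W

A = 4πr² = 4π × (0.0128)² = 2.06×10^-3 m².
Stefan–Boltzmann: P = εσAT⁴ = 0.67 × 5.67×10⁻⁸ × 2.06×10^-3 × (1622)⁴ = 0.67 × 5.67×10⁻⁸ × 2.06×10^-3 × 6.92×10^12.
P = 541 W.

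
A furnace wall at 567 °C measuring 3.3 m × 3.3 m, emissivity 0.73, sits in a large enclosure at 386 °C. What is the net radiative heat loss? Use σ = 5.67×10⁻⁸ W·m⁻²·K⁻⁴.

A = 3.3 × 3.3 = 10.9 m².
Convert: 567 °C = 840 K; 386 °C = 659 K.
Q = εσA(T⁴ − T_s⁴). T⁴ − T_s⁴ = (840)⁴ − (659)⁴ = 4.98×10^11 − 1.89×10^11 = 3.09×10^11 K⁴.
Q = 0.73 × 5.67×10⁻⁸ × 10.9 × 3.09×10^11 = 1.39×10^5 W.

Q ≈ 1.39×10^5 W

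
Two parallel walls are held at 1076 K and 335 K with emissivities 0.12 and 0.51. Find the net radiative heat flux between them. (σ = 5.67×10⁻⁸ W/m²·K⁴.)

For two large parallel gray plates, q = σ(T₁⁴ − T₂⁴) / (1/ε₁ + 1/ε₂ − 1).
1/ε₁ + 1/ε₂ − 1 = 1/0.12 + 1/0.51 − 1 = 9.294.
T₁⁴ − T₂⁴ = 1.34×10^12 − 1.26×10^10 = 1.33×10^12 K⁴.
q = 5.67×10⁻⁸ × 1.33×10^12 / 9.294 = 8100 W/m².

q ≈ 8100 W/m²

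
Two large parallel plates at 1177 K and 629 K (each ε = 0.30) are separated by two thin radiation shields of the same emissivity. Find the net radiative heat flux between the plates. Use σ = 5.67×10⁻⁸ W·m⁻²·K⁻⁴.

Each of the 3 gaps contributes resistance (2/ε − 1) = 2/0.30 − 1 = 5.667; total = 17.00.
q = σ(T₁⁴ − T₂⁴) / 17.00 = 5.67×10⁻⁸ × 1.76×10^12 / 17.00 = 5880 W/m².

q ≈ 5880 W/m²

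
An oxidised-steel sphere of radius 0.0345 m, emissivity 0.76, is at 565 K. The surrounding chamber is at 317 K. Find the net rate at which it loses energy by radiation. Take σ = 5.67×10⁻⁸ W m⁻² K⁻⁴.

A = 4πr² = 4π × (0.0345)² = 0.0150 m².
Q = εσA(T⁴ − T_s⁴). T⁴ − T_s⁴ = (565)⁴ − (317)⁴ = 1.02×10^11 − 1.01×10^10 = 9.18×10^10 K⁴.
Q = 0.76 × 5.67×10⁻⁸ × 0.0150 × 9.18×10^10 = 59.2 W.

Q ≈ 59.2 W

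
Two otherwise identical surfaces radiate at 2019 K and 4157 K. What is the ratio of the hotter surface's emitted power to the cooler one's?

ratio ≈ 18.0

P ∝ T⁴, so the ratio is (4157/2019)⁴ = (2.059)⁴ = 18.0.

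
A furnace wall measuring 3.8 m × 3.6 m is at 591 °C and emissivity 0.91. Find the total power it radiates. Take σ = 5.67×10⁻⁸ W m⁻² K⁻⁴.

A = 3.8 × 3.6 = 13.7 m².
591 °C = 864 K.
Stefan–Boltzmann: P = εσAT⁴ = 0.91 × 5.67×10⁻⁸ × 13.7 × (864)⁴ = 0.91 × 5.67×10⁻⁸ × 13.7 × 5.57×10^11.
P = 3.93×10^5 W.

P ≈ 3.93×10^5 W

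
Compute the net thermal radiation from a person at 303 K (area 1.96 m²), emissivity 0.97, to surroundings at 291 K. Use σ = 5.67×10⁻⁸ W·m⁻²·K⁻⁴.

Q ≈ 136 W

Q = εσA(T⁴ − T_s⁴). T⁴ − T_s⁴ = (303)⁴ − (291)⁴ = 8.43×10^9 − 7.17×10^9 = 1.26×10^9 K⁴.
Q = 0.97 × 5.67×10⁻⁸ × 1.96 × 1.26×10^9 = 136 W.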